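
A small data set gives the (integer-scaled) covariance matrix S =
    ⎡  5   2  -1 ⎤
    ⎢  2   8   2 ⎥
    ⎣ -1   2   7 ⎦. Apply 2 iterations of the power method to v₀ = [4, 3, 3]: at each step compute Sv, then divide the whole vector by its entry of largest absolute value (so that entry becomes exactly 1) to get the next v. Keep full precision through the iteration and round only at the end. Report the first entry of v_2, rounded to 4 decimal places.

0.4242

Sv0 = (23.00000, 38.00000, 23.00000); divide by 38.00000 → v1 = (0.60526, 1.00000, 0.60526)
Sv1 = (4.42105, 10.42105, 5.63158); divide by 10.42105 → v2 = (0.42424, 1.00000, 0.54040)
Requested entry of v2: 168/396 = 0.4242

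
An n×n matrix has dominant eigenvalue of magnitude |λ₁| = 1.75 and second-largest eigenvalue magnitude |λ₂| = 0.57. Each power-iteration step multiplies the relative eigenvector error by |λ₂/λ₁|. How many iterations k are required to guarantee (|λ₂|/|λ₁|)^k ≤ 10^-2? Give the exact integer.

|λ₂/λ₁| = 0.57/1.75 = 0.32571
Need k ≥ ln(10^-2) / ln(0.32571) = -4.6052 / -1.1217 ≈ 4.105
Smallest integer k satisfying the bound: 5

5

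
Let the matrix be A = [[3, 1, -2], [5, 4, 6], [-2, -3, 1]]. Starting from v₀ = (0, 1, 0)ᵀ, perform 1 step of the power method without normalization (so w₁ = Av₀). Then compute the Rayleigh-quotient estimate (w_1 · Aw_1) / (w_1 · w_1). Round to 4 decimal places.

w1 = Av₀ = (3·0 + 1·1 + (-2)·0; 5·0 + 4·1 + 6·0; (-2)·0 + (-3)·1 + 1·0) = (1, 4, -3)
Aw1 = (13, 3, -17)
w1·Aw1 = 1·13 + 4·3 + (-3)·(-17) = 76; w1·w1 = 1·1 + 4·4 + (-3)·(-3) = 26
λ ≈ 76/26 = 2.9231

λ ≈ 2.9231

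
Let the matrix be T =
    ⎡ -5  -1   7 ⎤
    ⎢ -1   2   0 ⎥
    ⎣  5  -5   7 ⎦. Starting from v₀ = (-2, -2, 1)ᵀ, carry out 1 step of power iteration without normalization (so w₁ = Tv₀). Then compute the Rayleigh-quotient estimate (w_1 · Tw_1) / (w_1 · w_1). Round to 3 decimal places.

w1 = Tv₀ = (19, -2, 7)
Tw1 = (-44, -23, 154)
w1·Tw1 = 19·(-44) + (-2)·(-23) + 7·154 = 288; w1·w1 = 19·19 + (-2)·(-2) + 7·7 = 414
λ ≈ 288/414 = 0.696

0.696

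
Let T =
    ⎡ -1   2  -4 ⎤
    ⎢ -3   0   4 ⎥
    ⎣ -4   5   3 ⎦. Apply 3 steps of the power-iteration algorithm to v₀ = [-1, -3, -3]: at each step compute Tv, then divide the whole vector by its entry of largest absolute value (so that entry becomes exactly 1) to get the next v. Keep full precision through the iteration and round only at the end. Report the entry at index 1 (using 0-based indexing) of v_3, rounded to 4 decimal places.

0.6201

Tv0 = (7.00000, -9.00000, -20.00000); divide by -20.00000 → v1 = (-0.35000, 0.45000, 1.00000)
Tv1 = (-2.75000, 5.05000, 6.65000); divide by 6.65000 → v2 = (-0.41353, 0.75940, 1.00000)
Tv2 = (-2.06767, 5.24060, 8.45113); divide by 8.45113 → v3 = (-0.24466, 0.62011, 1.00000)
Requested entry of v3: -697/-1124 = 0.6201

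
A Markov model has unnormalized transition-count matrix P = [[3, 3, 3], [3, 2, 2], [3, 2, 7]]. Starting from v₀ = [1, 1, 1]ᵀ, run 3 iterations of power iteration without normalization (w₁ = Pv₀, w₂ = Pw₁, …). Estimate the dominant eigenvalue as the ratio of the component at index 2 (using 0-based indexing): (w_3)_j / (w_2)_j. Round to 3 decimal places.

λ ≈ 10.056

w1 = Pv₀ = (3·1 + 3·1 + 3·1; 3·1 + 2·1 + 2·1; 3·1 + 2·1 + 7·1) = (9, 7, 12)
w2 = Pw1 = (3·9 + 3·7 + 3·12; 3·9 + 2·7 + 2·12; 3·9 + 2·7 + 7·12) = (84, 65, 125)
w3 = Pw2 = (822, 632, 1257)
Ratio at component: 1257 / 125 = 10.056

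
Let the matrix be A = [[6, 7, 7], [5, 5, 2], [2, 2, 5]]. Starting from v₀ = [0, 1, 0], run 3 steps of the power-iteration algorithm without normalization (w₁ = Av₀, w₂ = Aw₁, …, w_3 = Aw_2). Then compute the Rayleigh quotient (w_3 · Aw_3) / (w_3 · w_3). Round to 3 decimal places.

w1 = Av₀ = (6·0 + 7·1 + 7·0; 5·0 + 5·1 + 2·0; 2·0 + 2·1 + 5·0) = (7, 5, 2)
w2 = Aw1 = (6·7 + 7·5 + 7·2; 5·7 + 5·5 + 2·2; 2·7 + 2·5 + 5·2) = (91, 64, 34)
w3 = Aw2 = (1232, 843, 480)
Aw3 = (16653, 11335, 6550)
w3·Aw3 = 1232·16653 + 843·11335 + 480·6550 = 33215901; w3·w3 = 1232·1232 + 843·843 + 480·480 = 2458873
λ ≈ 33215901/2458873 = 13.509

13.509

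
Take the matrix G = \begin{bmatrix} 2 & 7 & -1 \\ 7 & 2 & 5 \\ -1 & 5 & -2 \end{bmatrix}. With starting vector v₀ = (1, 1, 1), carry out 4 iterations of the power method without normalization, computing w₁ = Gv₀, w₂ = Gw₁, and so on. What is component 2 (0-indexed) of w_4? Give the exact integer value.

w1 = Gv₀ = (8, 14, 2)
w2 = Gw1 = (112, 94, 58)
w3 = Gw2 = (824, 1262, 242)
w4 = Gw3 = (10240, 9502, 5002)
The requested component of w4 is 5002.

5002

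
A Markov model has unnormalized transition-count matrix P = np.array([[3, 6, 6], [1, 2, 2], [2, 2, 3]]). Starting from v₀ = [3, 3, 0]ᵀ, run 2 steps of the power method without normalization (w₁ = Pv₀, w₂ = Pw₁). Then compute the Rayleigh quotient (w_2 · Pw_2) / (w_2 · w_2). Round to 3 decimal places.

λ ≈ 8.127

w1 = Pv₀ = (3·3 + 6·3 + 6·0; 1·3 + 2·3 + 2·0; 2·3 + 2·3 + 3·0) = (27, 9, 12)
w2 = Pw1 = (3·27 + 6·9 + 6·12; 1·27 + 2·9 + 2·12; 2·27 + 2·9 + 3·12) = (207, 69, 108)
Pw2 = (1683, 561, 876)
w2·Pw2 = 207·1683 + 69·561 + 108·876 = 481698; w2·w2 = 207·207 + 69·69 + 108·108 = 59274
λ ≈ 481698/59274 = 8.127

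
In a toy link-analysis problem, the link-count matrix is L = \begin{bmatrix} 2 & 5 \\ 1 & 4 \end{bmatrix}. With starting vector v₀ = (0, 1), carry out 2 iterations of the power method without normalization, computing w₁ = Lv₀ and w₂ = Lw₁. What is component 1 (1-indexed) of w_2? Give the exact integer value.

30

w1 = Lv₀ = (5, 4)
w2 = Lw1 = (30, 21)
The requested component of w2 is 30.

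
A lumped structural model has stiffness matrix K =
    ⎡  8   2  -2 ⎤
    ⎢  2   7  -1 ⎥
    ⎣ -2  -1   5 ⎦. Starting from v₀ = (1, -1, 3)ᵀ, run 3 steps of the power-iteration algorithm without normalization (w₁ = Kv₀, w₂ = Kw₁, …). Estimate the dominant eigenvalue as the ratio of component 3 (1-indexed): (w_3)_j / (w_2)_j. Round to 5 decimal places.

w1 = Kv₀ = (8·1 + 2·(-1) + (-2)·3; 2·1 + 7·(-1) + (-1)·3; (-2)·1 + (-1)·(-1) + 5·3) = (0, -8, 14)
w2 = Kw1 = (8·0 + 2·(-8) + (-2)·14; 2·0 + 7·(-8) + (-1)·14; (-2)·0 + (-1)·(-8) + 5·14) = (-44, -70, 78)
w3 = Kw2 = (-648, -656, 548)
Ratio at component: 548 / 78 = 7.02564

λ ≈ 7.02564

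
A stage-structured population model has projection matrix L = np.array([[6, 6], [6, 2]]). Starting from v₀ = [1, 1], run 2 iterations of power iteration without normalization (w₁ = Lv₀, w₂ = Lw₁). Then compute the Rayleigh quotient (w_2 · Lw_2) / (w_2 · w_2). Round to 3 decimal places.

10.324

w1 = Lv₀ = (12, 8)
w2 = Lw1 = (120, 88)
Lw2 = (1248, 896)
w2·Lw2 = 120·1248 + 88·896 = 228608; w2·w2 = 120·120 + 88·88 = 22144
λ ≈ 228608/22144 = 10.324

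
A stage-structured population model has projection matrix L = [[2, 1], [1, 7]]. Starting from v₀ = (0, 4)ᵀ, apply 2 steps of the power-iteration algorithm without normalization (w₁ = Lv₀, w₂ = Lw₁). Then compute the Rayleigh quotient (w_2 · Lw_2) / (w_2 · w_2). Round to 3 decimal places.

w1 = Lv₀ = (2·0 + 1·4; 1·0 + 7·4) = (4, 28)
w2 = Lw1 = (2·4 + 1·28; 1·4 + 7·28) = (36, 200)
Lw2 = (272, 1436)
w2·Lw2 = 36·272 + 200·1436 = 296992; w2·w2 = 36·36 + 200·200 = 41296
λ ≈ 296992/41296 = 7.192

λ ≈ 7.192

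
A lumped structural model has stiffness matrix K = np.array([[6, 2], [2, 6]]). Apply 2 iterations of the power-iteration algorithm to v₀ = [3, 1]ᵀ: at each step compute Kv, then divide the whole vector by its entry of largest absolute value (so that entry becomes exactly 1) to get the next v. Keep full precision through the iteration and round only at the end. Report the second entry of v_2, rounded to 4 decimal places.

Kv0 = (20.00000, 12.00000); divide by 20.00000 → v1 = (1.00000, 0.60000)
Kv1 = (7.20000, 5.60000); divide by 7.20000 → v2 = (1.00000, 0.77778)
Requested entry of v2: 112/144 = 0.7778

0.7778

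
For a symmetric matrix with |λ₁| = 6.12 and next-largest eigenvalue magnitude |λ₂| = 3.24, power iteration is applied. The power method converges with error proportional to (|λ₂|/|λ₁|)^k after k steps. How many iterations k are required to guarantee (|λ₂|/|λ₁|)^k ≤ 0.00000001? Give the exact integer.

29

|λ₂/λ₁| = 3.24/6.12 = 0.52941
Need k ≥ ln(0.00000001) / ln(0.52941) = -18.4207 / -0.6360 ≈ 28.964
Smallest integer k satisfying the bound: 29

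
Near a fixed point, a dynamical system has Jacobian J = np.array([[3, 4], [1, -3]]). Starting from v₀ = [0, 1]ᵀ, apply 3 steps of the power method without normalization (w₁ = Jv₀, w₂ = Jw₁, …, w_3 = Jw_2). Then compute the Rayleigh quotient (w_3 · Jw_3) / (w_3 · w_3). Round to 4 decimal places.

w1 = Jv₀ = (3·0 + 4·1; 1·0 + (-3)·1) = (4, -3)
w2 = Jw1 = (3·4 + 4·(-3); 1·4 + (-3)·(-3)) = (0, 13)
w3 = Jw2 = (52, -39)
Jw3 = (0, 169)
w3·Jw3 = 52·0 + (-39)·169 = -6591; w3·w3 = 52·52 + (-39)·(-39) = 4225
λ ≈ -6591/4225 = -1.5600

-1.5600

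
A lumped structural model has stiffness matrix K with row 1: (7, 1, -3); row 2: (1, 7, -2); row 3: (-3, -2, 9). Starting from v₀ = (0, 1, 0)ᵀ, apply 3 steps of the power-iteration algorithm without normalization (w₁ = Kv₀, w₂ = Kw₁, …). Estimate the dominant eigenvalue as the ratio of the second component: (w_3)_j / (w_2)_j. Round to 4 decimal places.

w1 = Kv₀ = (7·0 + 1·1 + (-3)·0; 1·0 + 7·1 + (-2)·0; (-3)·0 + (-2)·1 + 9·0) = (1, 7, -2)
w2 = Kw1 = (7·1 + 1·7 + (-3)·(-2); 1·1 + 7·7 + (-2)·(-2); (-3)·1 + (-2)·7 + 9·(-2)) = (20, 54, -35)
w3 = Kw2 = (299, 468, -483)
Ratio at component: 468 / 54 = 8.6667

8.6667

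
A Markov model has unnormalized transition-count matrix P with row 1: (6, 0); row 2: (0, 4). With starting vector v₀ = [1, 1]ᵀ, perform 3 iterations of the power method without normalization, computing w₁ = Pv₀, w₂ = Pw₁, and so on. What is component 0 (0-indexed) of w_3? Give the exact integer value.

216

w1 = Pv₀ = (6, 4)
w2 = Pw1 = (36, 16)
w3 = Pw2 = (216, 64)
The requested component of w3 is 216.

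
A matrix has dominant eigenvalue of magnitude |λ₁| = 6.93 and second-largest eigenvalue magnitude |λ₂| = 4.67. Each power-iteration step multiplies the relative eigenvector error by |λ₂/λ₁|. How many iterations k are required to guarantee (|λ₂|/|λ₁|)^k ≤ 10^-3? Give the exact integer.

|λ₂/λ₁| = 4.67/6.93 = 0.67388
Need k ≥ ln(10^-3) / ln(0.67388) = -6.9078 / -0.3947 ≈ 17.501
Smallest integer k satisfying the bound: 18

18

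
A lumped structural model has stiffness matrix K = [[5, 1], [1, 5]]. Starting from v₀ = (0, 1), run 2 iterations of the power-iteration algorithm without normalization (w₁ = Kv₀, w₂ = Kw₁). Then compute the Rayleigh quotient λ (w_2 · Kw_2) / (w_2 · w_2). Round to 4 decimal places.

w1 = Kv₀ = (5·0 + 1·1; 1·0 + 5·1) = (1, 5)
w2 = Kw1 = (5·1 + 1·5; 1·1 + 5·5) = (10, 26)
Kw2 = (76, 140)
w2·Kw2 = 10·76 + 26·140 = 4400; w2·w2 = 10·10 + 26·26 = 776
λ ≈ 4400/776 = 5.6701

5.6701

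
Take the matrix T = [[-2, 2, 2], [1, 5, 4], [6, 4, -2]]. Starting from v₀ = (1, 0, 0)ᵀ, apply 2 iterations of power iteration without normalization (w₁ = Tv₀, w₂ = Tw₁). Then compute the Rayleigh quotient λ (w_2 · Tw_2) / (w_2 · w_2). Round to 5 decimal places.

w1 = Tv₀ = ((-2)·1 + 2·0 + 2·0; 1·1 + 5·0 + 4·0; 6·1 + 4·0 + (-2)·0) = (-2, 1, 6)
w2 = Tw1 = ((-2)·(-2) + 2·1 + 2·6; 1·(-2) + 5·1 + 4·6; 6·(-2) + 4·1 + (-2)·6) = (18, 27, -20)
Tw2 = (-22, 73, 256)
w2·Tw2 = 18·(-22) + 27·73 + (-20)·256 = -3545; w2·w2 = 18·18 + 27·27 + (-20)·(-20) = 1453
λ ≈ -3545/1453 = -2.43978

λ ≈ -2.43978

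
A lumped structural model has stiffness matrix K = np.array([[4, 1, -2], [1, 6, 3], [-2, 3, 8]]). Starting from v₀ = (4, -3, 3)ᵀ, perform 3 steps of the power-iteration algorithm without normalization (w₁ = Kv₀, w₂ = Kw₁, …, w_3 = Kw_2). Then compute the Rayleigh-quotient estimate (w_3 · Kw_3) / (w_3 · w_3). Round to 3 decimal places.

λ ≈ 10.038

w1 = Kv₀ = (4·4 + 1·(-3) + (-2)·3; 1·4 + 6·(-3) + 3·3; (-2)·4 + 3·(-3) + 8·3) = (7, -5, 7)
w2 = Kw1 = (4·7 + 1·(-5) + (-2)·7; 1·7 + 6·(-5) + 3·7; (-2)·7 + 3·(-5) + 8·7) = (9, -2, 27)
w3 = Kw2 = (-20, 78, 192)
Kw3 = (-386, 1024, 1810)
w3·Kw3 = (-20)·(-386) + 78·1024 + 192·1810 = 435112; w3·w3 = (-20)·(-20) + 78·78 + 192·192 = 43348
λ ≈ 435112/43348 = 10.038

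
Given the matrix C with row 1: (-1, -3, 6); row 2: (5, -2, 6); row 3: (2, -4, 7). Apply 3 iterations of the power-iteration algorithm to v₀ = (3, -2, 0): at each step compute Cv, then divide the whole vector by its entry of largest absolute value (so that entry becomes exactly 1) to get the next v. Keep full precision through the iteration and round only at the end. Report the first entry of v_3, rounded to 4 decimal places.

-0.2349

Cv0 = (3.00000, 19.00000, 14.00000); divide by 19.00000 → v1 = (0.15789, 1.00000, 0.73684)
Cv1 = (1.26316, 3.21053, 1.47368); divide by 3.21053 → v2 = (0.39344, 1.00000, 0.45902)
Cv2 = (-0.63934, 2.72131, 0.00000); divide by 2.72131 → v3 = (-0.23494, 1.00000, 0.00000)
Requested entry of v3: -39/166 = -0.2349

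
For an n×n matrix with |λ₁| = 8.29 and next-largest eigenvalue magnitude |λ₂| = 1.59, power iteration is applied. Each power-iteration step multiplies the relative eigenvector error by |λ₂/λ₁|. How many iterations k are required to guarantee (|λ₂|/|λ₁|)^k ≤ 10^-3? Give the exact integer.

|λ₂/λ₁| = 1.59/8.29 = 0.19180
Need k ≥ ln(10^-3) / ln(0.19180) = -6.9078 / -1.6513 ≈ 4.183
Smallest integer k satisfying the bound: 5

5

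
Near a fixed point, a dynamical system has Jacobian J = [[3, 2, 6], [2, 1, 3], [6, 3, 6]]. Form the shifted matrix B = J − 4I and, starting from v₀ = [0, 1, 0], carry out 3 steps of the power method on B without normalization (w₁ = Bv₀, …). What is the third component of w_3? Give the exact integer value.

144

B = J − 4I has rows (-1, 2, 6); (2, -3, 3); (6, 3, 2)
w1 = Bv₀ = ((-1)·0 + 2·1 + 6·0; 2·0 + (-3)·1 + 3·0; 6·0 + 3·1 + 2·0) = (2, -3, 3)
w2 = Bw1 = ((-1)·2 + 2·(-3) + 6·3; 2·2 + (-3)·(-3) + 3·3; 6·2 + 3·(-3) + 2·3) = (10, 22, 9)
w3 = Bw2 = (88, -19, 144)
Requested component of w3: 144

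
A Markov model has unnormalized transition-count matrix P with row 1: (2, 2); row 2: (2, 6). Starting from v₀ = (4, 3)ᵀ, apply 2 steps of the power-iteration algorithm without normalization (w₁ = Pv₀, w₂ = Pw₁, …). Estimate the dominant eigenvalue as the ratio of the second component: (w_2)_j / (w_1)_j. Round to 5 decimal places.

w1 = Pv₀ = (2·4 + 2·3; 2·4 + 6·3) = (14, 26)
w2 = Pw1 = (2·14 + 2·26; 2·14 + 6·26) = (80, 184)
Ratio at component: 184 / 26 = 7.07692

λ ≈ 7.07692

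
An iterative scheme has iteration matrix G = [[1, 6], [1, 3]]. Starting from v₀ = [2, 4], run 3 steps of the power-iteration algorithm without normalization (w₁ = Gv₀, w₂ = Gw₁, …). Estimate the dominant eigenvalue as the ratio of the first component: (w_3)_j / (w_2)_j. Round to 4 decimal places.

4.7091

w1 = Gv₀ = (1·2 + 6·4; 1·2 + 3·4) = (26, 14)
w2 = Gw1 = (1·26 + 6·14; 1·26 + 3·14) = (110, 68)
w3 = Gw2 = (518, 314)
Ratio at component: 518 / 110 = 4.7091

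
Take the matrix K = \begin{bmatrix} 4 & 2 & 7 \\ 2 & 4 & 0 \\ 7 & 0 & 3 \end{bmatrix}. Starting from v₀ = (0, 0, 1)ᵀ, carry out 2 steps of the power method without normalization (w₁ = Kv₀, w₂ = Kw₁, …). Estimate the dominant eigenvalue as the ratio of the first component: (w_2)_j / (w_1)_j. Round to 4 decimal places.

7.0000

w1 = Kv₀ = (4·0 + 2·0 + 7·1; 2·0 + 4·0 + 0·1; 7·0 + 0·0 + 3·1) = (7, 0, 3)
w2 = Kw1 = (4·7 + 2·0 + 7·3; 2·7 + 4·0 + 0·3; 7·7 + 0·0 + 3·3) = (49, 14, 58)
Ratio at component: 49 / 7 = 7.0000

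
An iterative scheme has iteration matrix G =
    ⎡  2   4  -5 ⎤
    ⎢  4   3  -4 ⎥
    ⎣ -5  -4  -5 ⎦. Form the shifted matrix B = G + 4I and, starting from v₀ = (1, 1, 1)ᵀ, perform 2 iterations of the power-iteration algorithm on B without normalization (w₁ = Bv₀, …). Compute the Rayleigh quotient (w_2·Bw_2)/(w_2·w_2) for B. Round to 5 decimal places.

μ ≈ 12.97212

B = G + 4I has rows (6, 4, -5); (4, 7, -4); (-5, -4, -1)
w1 = Bv₀ = (5, 7, -10)
w2 = Bw1 = (108, 109, -43)
Bw2 = (1299, 1367, -933)
w2·Bw2 = 329414; w2·w2 = 25394; μ ≈ 329414/25394 = 12.97212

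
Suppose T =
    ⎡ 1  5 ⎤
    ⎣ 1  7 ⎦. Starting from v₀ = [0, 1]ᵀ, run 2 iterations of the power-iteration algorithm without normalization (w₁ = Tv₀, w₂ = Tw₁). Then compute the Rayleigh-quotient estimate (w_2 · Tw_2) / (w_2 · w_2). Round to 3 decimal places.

λ ≈ 7.744

w1 = Tv₀ = (1·0 + 5·1; 1·0 + 7·1) = (5, 7)
w2 = Tw1 = (1·5 + 5·7; 1·5 + 7·7) = (40, 54)
Tw2 = (310, 418)
w2·Tw2 = 40·310 + 54·418 = 34972; w2·w2 = 40·40 + 54·54 = 4516
λ ≈ 34972/4516 = 7.744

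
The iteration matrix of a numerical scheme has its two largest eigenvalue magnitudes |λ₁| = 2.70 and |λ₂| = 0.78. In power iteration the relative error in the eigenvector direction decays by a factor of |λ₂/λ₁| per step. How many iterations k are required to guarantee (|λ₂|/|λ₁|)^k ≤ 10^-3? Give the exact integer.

|λ₂/λ₁| = 0.78/2.70 = 0.28889
Need k ≥ ln(10^-3) / ln(0.28889) = -6.9078 / -1.2417 ≈ 5.563
Smallest integer k satisfying the bound: 6

6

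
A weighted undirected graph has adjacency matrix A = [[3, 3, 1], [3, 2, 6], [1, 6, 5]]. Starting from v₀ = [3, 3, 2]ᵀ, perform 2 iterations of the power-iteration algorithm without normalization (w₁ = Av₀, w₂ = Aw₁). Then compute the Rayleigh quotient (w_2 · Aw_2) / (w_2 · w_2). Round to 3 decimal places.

w1 = Av₀ = (3·3 + 3·3 + 1·2; 3·3 + 2·3 + 6·2; 1·3 + 6·3 + 5·2) = (20, 27, 31)
w2 = Aw1 = (3·20 + 3·27 + 1·31; 3·20 + 2·27 + 6·31; 1·20 + 6·27 + 5·31) = (172, 300, 337)
Aw2 = (1753, 3138, 3657)
w2·Aw2 = 172·1753 + 300·3138 + 337·3657 = 2475325; w2·w2 = 172·172 + 300·300 + 337·337 = 233153
λ ≈ 2475325/233153 = 10.617

λ ≈ 10.617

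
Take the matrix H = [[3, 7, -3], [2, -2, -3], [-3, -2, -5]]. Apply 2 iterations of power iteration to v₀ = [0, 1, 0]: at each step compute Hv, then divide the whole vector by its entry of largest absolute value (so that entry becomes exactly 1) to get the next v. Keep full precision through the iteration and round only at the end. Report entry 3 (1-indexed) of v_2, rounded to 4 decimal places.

Hv0 = (7.00000, -2.00000, -2.00000); divide by 7.00000 → v1 = (1.00000, -0.28571, -0.28571)
Hv1 = (1.85714, 3.42857, -1.00000); divide by 3.42857 → v2 = (0.54167, 1.00000, -0.29167)
Requested entry of v2: -7/24 = -0.2917

-0.2917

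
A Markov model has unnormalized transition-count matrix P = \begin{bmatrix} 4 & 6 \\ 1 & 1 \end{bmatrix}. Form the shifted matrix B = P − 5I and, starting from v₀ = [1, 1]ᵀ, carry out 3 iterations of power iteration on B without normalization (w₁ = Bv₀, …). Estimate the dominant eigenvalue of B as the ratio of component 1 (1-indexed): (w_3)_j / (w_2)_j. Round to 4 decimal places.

μ ≈ -5.4348

B = P − 5I has rows (-1, 6); (1, -4)
w1 = Bv₀ = ((-1)·1 + 6·1; 1·1 + (-4)·1) = (5, -3)
w2 = Bw1 = ((-1)·5 + 6·(-3); 1·5 + (-4)·(-3)) = (-23, 17)
w3 = Bw2 = (125, -91)
Ratio: 125/-23 = -5.4348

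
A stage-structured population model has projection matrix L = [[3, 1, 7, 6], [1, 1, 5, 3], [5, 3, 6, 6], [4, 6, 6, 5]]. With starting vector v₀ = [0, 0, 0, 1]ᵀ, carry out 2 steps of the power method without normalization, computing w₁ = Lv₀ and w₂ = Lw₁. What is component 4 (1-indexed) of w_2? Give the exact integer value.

w1 = Lv₀ = (3·0 + 1·0 + 7·0 + 6·1; 1·0 + 1·0 + 5·0 + 3·1; 5·0 + 3·0 + 6·0 + 6·1; 4·0 + 6·0 + 6·0 + 5·1) = (6, 3, 6, 5)
w2 = Lw1 = (3·6 + 1·3 + 7·6 + 6·5; 1·6 + 1·3 + 5·6 + 3·5; 5·6 + 3·3 + 6·6 + 6·5; 4·6 + 6·3 + 6·6 + 5·5) = (93, 54, 105, 103)
The requested component of w2 is 103.

103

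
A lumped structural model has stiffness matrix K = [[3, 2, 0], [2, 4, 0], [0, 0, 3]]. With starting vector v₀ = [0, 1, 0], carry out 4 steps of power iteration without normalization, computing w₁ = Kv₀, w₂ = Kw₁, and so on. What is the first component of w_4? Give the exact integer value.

w1 = Kv₀ = (2, 4, 0)
w2 = Kw1 = (14, 20, 0)
w3 = Kw2 = (82, 108, 0)
w4 = Kw3 = (462, 596, 0)
The requested component of w4 is 462.

462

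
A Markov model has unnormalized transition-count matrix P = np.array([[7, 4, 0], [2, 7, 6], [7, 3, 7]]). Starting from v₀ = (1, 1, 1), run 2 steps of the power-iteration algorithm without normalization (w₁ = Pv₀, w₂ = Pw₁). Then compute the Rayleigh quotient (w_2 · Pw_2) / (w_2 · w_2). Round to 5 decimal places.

λ ≈ 14.08524

w1 = Pv₀ = (7·1 + 4·1 + 0·1; 2·1 + 7·1 + 6·1; 7·1 + 3·1 + 7·1) = (11, 15, 17)
w2 = Pw1 = (7·11 + 4·15 + 0·17; 2·11 + 7·15 + 6·17; 7·11 + 3·15 + 7·17) = (137, 229, 241)
Pw2 = (1875, 3323, 3333)
w2·Pw2 = 137·1875 + 229·3323 + 241·3333 = 1821095; w2·w2 = 137·137 + 229·229 + 241·241 = 129291
λ ≈ 1821095/129291 = 14.08524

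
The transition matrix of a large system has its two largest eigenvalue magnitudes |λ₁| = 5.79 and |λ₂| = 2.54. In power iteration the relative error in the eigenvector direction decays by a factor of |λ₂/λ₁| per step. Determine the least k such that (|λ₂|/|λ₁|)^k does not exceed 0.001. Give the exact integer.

9

|λ₂/λ₁| = 2.54/5.79 = 0.43869
Need k ≥ ln(0.001) / ln(0.43869) = -6.9078 / -0.8240 ≈ 8.384
Smallest integer k satisfying the bound: 9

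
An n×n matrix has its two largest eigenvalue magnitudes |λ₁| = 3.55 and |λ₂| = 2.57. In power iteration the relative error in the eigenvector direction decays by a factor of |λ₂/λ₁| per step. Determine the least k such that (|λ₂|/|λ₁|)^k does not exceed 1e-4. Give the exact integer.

|λ₂/λ₁| = 2.57/3.55 = 0.72394
Need k ≥ ln(1e-4) / ln(0.72394) = -9.2103 / -0.3230 ≈ 28.511
Smallest integer k satisfying the bound: 29

29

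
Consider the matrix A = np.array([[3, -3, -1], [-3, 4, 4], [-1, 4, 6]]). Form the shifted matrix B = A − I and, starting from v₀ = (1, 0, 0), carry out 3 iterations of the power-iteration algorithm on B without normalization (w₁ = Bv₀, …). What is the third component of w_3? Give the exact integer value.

-185

B = A − I has rows (2, -3, -1); (-3, 3, 4); (-1, 4, 5)
w1 = Bv₀ = (2·1 + (-3)·0 + (-1)·0; (-3)·1 + 3·0 + 4·0; (-1)·1 + 4·0 + 5·0) = (2, -3, -1)
w2 = Bw1 = (2·2 + (-3)·(-3) + (-1)·(-1); (-3)·2 + 3·(-3) + 4·(-1); (-1)·2 + 4·(-3) + 5·(-1)) = (14, -19, -19)
w3 = Bw2 = (104, -175, -185)
Requested component of w3: -185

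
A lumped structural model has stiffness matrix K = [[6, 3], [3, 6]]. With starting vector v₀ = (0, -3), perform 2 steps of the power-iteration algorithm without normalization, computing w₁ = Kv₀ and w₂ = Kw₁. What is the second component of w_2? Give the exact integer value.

-135

w1 = Kv₀ = (6·0 + 3·(-3); 3·0 + 6·(-3)) = (-9, -18)
w2 = Kw1 = (6·(-9) + 3·(-18); 3·(-9) + 6·(-18)) = (-108, -135)
The requested component of w2 is -135.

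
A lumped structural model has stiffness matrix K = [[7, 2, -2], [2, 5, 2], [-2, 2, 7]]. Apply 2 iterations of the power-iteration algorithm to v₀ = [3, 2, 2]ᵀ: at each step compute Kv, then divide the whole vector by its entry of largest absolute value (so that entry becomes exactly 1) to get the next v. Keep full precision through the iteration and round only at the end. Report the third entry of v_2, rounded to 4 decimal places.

Kv0 = (21.00000, 20.00000, 12.00000); divide by 21.00000 → v1 = (1.00000, 0.95238, 0.57143)
Kv1 = (7.76190, 7.90476, 3.90476); divide by 7.90476 → v2 = (0.98193, 1.00000, 0.49398)
Requested entry of v2: 82/166 = 0.4940

0.4940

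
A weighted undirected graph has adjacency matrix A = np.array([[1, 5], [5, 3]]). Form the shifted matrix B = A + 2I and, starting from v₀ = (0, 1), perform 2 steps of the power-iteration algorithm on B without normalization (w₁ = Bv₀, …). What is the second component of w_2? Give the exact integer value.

B = A + 2I has rows (3, 5); (5, 5)
w1 = Bv₀ = (3·0 + 5·1; 5·0 + 5·1) = (5, 5)
w2 = Bw1 = (3·5 + 5·5; 5·5 + 5·5) = (40, 50)
Requested component of w2: 50

50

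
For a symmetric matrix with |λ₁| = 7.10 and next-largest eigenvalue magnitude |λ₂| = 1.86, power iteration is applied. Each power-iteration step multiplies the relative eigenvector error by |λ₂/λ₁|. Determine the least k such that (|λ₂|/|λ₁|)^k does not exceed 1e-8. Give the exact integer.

|λ₂/λ₁| = 1.86/7.10 = 0.26197
Need k ≥ ln(1e-8) / ln(0.26197) = -18.4207 / -1.3395 ≈ 13.752
Smallest integer k satisfying the bound: 14

14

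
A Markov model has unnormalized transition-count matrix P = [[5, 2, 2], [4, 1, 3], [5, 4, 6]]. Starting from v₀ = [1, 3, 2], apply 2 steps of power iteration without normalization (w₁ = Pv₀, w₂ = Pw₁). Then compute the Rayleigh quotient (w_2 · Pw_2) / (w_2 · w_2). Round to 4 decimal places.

w1 = Pv₀ = (5·1 + 2·3 + 2·2; 4·1 + 1·3 + 3·2; 5·1 + 4·3 + 6·2) = (15, 13, 29)
w2 = Pw1 = (5·15 + 2·13 + 2·29; 4·15 + 1·13 + 3·29; 5·15 + 4·13 + 6·29) = (159, 160, 301)
Pw2 = (1717, 1699, 3241)
w2·Pw2 = 159·1717 + 160·1699 + 301·3241 = 1520384; w2·w2 = 159·159 + 160·160 + 301·301 = 141482
λ ≈ 1520384/141482 = 10.7461

10.7461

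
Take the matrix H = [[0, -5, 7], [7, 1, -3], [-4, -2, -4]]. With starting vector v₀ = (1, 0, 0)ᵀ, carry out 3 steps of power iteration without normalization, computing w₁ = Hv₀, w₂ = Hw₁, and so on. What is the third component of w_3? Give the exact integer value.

w1 = Hv₀ = (0, 7, -4)
w2 = Hw1 = (-63, 19, 2)
w3 = Hw2 = (-81, -428, 206)
The requested component of w3 is 206.

206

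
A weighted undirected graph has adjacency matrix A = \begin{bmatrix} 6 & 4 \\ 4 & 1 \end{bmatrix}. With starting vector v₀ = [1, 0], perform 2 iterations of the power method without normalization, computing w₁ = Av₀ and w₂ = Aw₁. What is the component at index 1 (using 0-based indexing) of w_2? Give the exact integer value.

w1 = Av₀ = (6, 4)
w2 = Aw1 = (52, 28)
The requested component of w2 is 28.

28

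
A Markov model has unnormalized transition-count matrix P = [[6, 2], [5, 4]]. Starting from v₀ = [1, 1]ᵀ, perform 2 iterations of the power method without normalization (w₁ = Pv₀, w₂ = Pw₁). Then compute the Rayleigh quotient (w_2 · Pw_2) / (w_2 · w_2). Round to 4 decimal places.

λ ≈ 8.3253

w1 = Pv₀ = (8, 9)
w2 = Pw1 = (66, 76)
Pw2 = (548, 634)
w2·Pw2 = 66·548 + 76·634 = 84352; w2·w2 = 66·66 + 76·76 = 10132
λ ≈ 84352/10132 = 8.3253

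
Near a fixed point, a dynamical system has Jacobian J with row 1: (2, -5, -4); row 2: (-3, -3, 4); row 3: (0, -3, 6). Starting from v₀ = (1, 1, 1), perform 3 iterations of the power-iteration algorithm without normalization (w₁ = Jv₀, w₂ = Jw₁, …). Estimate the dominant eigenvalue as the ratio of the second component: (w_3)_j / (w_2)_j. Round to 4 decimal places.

λ ≈ 0.6923

w1 = Jv₀ = (2·1 + (-5)·1 + (-4)·1; (-3)·1 + (-3)·1 + 4·1; 0·1 + (-3)·1 + 6·1) = (-7, -2, 3)
w2 = Jw1 = (2·(-7) + (-5)·(-2) + (-4)·3; (-3)·(-7) + (-3)·(-2) + 4·3; 0·(-7) + (-3)·(-2) + 6·3) = (-16, 39, 24)
w3 = Jw2 = (-323, 27, 27)
Ratio at component: 27 / 39 = 0.6923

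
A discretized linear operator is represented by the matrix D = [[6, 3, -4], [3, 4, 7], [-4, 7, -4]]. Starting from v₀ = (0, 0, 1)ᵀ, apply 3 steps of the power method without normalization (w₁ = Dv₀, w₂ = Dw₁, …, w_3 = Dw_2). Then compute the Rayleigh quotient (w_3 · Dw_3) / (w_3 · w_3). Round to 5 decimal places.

λ ≈ -7.79968

w1 = Dv₀ = (-4, 7, -4)
w2 = Dw1 = (13, -12, 81)
w3 = Dw2 = (-282, 558, -460)
Dw3 = (1822, -1834, 6874)
w3·Dw3 = (-282)·1822 + 558·(-1834) + (-460)·6874 = -4699216; w3·w3 = (-282)·(-282) + 558·558 + (-460)·(-460) = 602488
λ ≈ -4699216/602488 = -7.79968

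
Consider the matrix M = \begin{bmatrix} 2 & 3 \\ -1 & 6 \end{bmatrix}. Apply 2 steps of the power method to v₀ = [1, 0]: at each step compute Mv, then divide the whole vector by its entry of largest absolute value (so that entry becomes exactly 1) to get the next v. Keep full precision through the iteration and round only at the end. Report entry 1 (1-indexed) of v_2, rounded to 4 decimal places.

-0.1250

Mv0 = (2.00000, -1.00000); divide by 2.00000 → v1 = (1.00000, -0.50000)
Mv1 = (0.50000, -4.00000); divide by -4.00000 → v2 = (-0.12500, 1.00000)
Requested entry of v2: 1/-8 = -0.1250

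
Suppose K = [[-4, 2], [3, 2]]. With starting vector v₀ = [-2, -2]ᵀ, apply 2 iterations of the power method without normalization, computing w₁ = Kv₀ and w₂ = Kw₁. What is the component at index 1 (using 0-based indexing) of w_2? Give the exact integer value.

w1 = Kv₀ = ((-4)·(-2) + 2·(-2); 3·(-2) + 2·(-2)) = (4, -10)
w2 = Kw1 = ((-4)·4 + 2·(-10); 3·4 + 2·(-10)) = (-36, -8)
The requested component of w2 is -8.

-8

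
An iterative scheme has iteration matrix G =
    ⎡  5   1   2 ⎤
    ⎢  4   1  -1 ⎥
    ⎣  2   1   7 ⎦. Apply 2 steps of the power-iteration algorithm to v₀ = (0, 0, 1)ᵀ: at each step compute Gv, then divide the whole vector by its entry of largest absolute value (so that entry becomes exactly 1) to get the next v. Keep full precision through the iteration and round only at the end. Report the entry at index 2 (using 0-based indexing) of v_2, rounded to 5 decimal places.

Gv0 = (2.000000, -1.000000, 7.000000); divide by 7.000000 → v1 = (0.285714, -0.142857, 1.000000)
Gv1 = (3.285714, 0.000000, 7.428571); divide by 7.428571 → v2 = (0.442308, 0.000000, 1.000000)
Requested entry of v2: 52/52 = 1.00000

1.00000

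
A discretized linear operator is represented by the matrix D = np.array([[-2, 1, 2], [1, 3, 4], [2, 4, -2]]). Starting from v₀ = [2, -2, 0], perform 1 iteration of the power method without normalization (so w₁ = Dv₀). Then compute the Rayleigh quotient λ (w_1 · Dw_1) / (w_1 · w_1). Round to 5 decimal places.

w1 = Dv₀ = (-6, -4, -4)
Dw1 = (0, -34, -20)
w1·Dw1 = (-6)·0 + (-4)·(-34) + (-4)·(-20) = 216; w1·w1 = (-6)·(-6) + (-4)·(-4) + (-4)·(-4) = 68
λ ≈ 216/68 = 3.17647

λ ≈ 3.17647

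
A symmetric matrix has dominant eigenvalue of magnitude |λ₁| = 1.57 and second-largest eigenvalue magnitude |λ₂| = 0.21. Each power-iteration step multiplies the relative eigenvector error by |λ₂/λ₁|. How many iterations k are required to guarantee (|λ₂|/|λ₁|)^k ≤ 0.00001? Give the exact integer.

6

|λ₂/λ₁| = 0.21/1.57 = 0.13376
Need k ≥ ln(0.00001) / ln(0.13376) = -11.5129 / -2.0117 ≈ 5.723
Smallest integer k satisfying the bound: 6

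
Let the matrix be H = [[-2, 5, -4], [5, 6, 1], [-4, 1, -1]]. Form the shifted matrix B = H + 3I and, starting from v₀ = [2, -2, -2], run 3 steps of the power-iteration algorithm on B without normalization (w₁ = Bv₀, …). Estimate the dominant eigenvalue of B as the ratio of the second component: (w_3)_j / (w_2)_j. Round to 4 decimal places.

B = H + 3I has rows (1, 5, -4); (5, 9, 1); (-4, 1, 2)
w1 = Bv₀ = (1·2 + 5·(-2) + (-4)·(-2); 5·2 + 9·(-2) + 1·(-2); (-4)·2 + 1·(-2) + 2·(-2)) = (0, -10, -14)
w2 = Bw1 = (1·0 + 5·(-10) + (-4)·(-14); 5·0 + 9·(-10) + 1·(-14); (-4)·0 + 1·(-10) + 2·(-14)) = (6, -104, -38)
w3 = Bw2 = (-362, -944, -204)
Ratio: -944/-104 = 9.0769

9.0769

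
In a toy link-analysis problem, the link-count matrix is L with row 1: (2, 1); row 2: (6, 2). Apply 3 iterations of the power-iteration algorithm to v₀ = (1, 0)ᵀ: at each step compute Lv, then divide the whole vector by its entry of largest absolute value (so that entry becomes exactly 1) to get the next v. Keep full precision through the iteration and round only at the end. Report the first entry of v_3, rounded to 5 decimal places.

Lv0 = (2.000000, 6.000000); divide by 6.000000 → v1 = (0.333333, 1.000000)
Lv1 = (1.666667, 4.000000); divide by 4.000000 → v2 = (0.416667, 1.000000)
Lv2 = (1.833333, 4.500000); divide by 4.500000 → v3 = (0.407407, 1.000000)
Requested entry of v3: 44/108 = 0.40741

0.40741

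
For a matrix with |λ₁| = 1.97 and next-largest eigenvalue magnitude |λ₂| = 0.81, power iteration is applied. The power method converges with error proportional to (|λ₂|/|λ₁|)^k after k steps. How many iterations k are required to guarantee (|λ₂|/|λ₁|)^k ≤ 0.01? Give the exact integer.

6

|λ₂/λ₁| = 0.81/1.97 = 0.41117
Need k ≥ ln(0.01) / ln(0.41117) = -4.6052 / -0.8888 ≈ 5.182
Smallest integer k satisfying the bound: 6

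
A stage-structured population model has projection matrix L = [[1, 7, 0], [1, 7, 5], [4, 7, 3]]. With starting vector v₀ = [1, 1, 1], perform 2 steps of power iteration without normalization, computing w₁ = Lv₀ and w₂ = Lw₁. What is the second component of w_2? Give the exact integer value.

w1 = Lv₀ = (1·1 + 7·1 + 0·1; 1·1 + 7·1 + 5·1; 4·1 + 7·1 + 3·1) = (8, 13, 14)
w2 = Lw1 = (1·8 + 7·13 + 0·14; 1·8 + 7·13 + 5·14; 4·8 + 7·13 + 3·14) = (99, 169, 165)
The requested component of w2 is 169.

169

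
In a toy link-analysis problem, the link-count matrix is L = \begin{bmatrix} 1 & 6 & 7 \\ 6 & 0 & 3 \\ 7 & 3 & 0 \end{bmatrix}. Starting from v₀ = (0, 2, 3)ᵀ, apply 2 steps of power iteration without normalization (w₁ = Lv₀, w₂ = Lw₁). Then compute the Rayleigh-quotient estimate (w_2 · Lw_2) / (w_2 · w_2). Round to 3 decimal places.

w1 = Lv₀ = (1·0 + 6·2 + 7·3; 6·0 + 0·2 + 3·3; 7·0 + 3·2 + 0·3) = (33, 9, 6)
w2 = Lw1 = (1·33 + 6·9 + 7·6; 6·33 + 0·9 + 3·6; 7·33 + 3·9 + 0·6) = (129, 216, 258)
Lw2 = (3231, 1548, 1551)
w2·Lw2 = 129·3231 + 216·1548 + 258·1551 = 1151325; w2·w2 = 129·129 + 216·216 + 258·258 = 129861
λ ≈ 1151325/129861 = 8.866

8.866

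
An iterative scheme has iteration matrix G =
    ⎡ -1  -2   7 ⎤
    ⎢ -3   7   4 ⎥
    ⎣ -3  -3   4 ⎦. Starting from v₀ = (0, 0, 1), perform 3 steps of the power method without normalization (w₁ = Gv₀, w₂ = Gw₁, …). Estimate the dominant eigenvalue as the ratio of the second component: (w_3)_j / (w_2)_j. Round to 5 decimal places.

w1 = Gv₀ = ((-1)·0 + (-2)·0 + 7·1; (-3)·0 + 7·0 + 4·1; (-3)·0 + (-3)·0 + 4·1) = (7, 4, 4)
w2 = Gw1 = ((-1)·7 + (-2)·4 + 7·4; (-3)·7 + 7·4 + 4·4; (-3)·7 + (-3)·4 + 4·4) = (13, 23, -17)
w3 = Gw2 = (-178, 54, -176)
Ratio at component: 54 / 23 = 2.34783

2.34783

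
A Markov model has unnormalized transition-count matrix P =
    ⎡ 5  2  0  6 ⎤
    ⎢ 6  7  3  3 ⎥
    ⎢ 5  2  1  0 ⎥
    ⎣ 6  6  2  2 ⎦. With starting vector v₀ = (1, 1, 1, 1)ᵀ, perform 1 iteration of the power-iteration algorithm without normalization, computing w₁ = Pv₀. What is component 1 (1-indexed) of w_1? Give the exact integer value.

13

w1 = Pv₀ = (5·1 + 2·1 + 0·1 + 6·1; 6·1 + 7·1 + 3·1 + 3·1; 5·1 + 2·1 + 1·1 + 0·1; 6·1 + 6·1 + 2·1 + 2·1) = (13, 19, 8, 16)
The requested component of w1 is 13.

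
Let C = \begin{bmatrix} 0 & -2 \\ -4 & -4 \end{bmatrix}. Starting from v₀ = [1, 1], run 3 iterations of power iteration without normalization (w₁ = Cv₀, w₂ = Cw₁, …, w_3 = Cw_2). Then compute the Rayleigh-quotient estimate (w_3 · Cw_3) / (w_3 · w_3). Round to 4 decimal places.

w1 = Cv₀ = (-2, -8)
w2 = Cw1 = (16, 40)
w3 = Cw2 = (-80, -224)
Cw3 = (448, 1216)
w3·Cw3 = (-80)·448 + (-224)·1216 = -308224; w3·w3 = (-80)·(-80) + (-224)·(-224) = 56576
λ ≈ -308224/56576 = -5.4480

λ ≈ -5.4480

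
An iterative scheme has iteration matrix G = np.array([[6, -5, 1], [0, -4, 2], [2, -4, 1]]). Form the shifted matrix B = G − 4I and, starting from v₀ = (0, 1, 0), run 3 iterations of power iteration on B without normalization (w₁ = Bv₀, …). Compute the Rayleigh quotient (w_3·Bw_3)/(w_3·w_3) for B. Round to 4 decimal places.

-6.6995

B = G − 4I has rows (2, -5, 1); (0, -8, 2); (2, -4, -3)
w1 = Bv₀ = (2·0 + (-5)·1 + 1·0; 0·0 + (-8)·1 + 2·0; 2·0 + (-4)·1 + (-3)·0) = (-5, -8, -4)
w2 = Bw1 = (2·(-5) + (-5)·(-8) + 1·(-4); 0·(-5) + (-8)·(-8) + 2·(-4); 2·(-5) + (-4)·(-8) + (-3)·(-4)) = (26, 56, 34)
w3 = Bw2 = (-194, -380, -274)
Bw3 = (1238, 2492, 1954)
w3·Bw3 = -1722528; w3·w3 = 257112; μ ≈ -1722528/257112 = -6.6995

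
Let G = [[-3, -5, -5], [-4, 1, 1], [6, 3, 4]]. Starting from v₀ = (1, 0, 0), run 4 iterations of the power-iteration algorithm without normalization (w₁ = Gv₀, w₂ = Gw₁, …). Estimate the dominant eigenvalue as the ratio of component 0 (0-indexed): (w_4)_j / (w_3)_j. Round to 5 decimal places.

λ ≈ 0.24324

w1 = Gv₀ = (-3, -4, 6)
w2 = Gw1 = (-1, 14, -6)
w3 = Gw2 = (-37, 12, 12)
w4 = Gw3 = (-9, 172, -138)
Ratio at component: -9 / -37 = 0.24324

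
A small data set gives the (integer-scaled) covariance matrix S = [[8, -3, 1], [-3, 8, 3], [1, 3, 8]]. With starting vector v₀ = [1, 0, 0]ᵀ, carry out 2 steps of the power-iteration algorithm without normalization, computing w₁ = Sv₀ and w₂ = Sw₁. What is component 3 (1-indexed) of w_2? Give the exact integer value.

7

w1 = Sv₀ = (8·1 + (-3)·0 + 1·0; (-3)·1 + 8·0 + 3·0; 1·1 + 3·0 + 8·0) = (8, -3, 1)
w2 = Sw1 = (8·8 + (-3)·(-3) + 1·1; (-3)·8 + 8·(-3) + 3·1; 1·8 + 3·(-3) + 8·1) = (74, -45, 7)
The requested component of w2 is 7.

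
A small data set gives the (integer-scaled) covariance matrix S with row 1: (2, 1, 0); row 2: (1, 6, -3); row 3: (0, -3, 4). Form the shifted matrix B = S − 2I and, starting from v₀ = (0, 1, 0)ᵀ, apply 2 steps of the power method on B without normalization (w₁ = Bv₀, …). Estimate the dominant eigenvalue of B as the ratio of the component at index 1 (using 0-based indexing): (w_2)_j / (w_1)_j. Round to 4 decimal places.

B = S − 2I has rows (0, 1, 0); (1, 4, -3); (0, -3, 2)
w1 = Bv₀ = (1, 4, -3)
w2 = Bw1 = (4, 26, -18)
Ratio: 26/4 = 6.5000

μ ≈ 6.5000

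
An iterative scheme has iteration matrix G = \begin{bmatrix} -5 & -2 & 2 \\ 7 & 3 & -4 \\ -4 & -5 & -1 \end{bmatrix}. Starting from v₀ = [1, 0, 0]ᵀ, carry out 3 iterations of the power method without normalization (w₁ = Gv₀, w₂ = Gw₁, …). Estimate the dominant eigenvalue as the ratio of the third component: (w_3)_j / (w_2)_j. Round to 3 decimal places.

w1 = Gv₀ = (-5, 7, -4)
w2 = Gw1 = (3, 2, -11)
w3 = Gw2 = (-41, 71, -11)
Ratio at component: -11 / -11 = 1.000

1.000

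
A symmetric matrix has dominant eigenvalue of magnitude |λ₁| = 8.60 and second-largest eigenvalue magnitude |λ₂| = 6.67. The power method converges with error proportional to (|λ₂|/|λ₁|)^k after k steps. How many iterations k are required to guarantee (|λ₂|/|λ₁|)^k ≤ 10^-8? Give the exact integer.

73

|λ₂/λ₁| = 6.67/8.60 = 0.77558
Need k ≥ ln(10^-8) / ln(0.77558) = -18.4207 / -0.2541 ≈ 72.482
Smallest integer k satisfying the bound: 73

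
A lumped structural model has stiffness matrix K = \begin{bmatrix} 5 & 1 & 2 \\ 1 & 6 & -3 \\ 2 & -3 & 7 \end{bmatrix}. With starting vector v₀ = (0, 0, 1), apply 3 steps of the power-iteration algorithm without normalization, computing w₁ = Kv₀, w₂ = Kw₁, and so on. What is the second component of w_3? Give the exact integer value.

w1 = Kv₀ = (5·0 + 1·0 + 2·1; 1·0 + 6·0 + (-3)·1; 2·0 + (-3)·0 + 7·1) = (2, -3, 7)
w2 = Kw1 = (5·2 + 1·(-3) + 2·7; 1·2 + 6·(-3) + (-3)·7; 2·2 + (-3)·(-3) + 7·7) = (21, -37, 62)
w3 = Kw2 = (192, -387, 587)
The requested component of w3 is -387.

-387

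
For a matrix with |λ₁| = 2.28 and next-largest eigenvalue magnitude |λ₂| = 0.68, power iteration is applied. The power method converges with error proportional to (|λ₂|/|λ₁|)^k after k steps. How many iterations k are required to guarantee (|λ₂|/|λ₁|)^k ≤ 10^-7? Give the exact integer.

|λ₂/λ₁| = 0.68/2.28 = 0.29825
Need k ≥ ln(10^-7) / ln(0.29825) = -16.1181 / -1.2098 ≈ 13.323
Smallest integer k satisfying the bound: 14

14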